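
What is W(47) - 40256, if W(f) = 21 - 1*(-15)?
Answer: -40220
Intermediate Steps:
W(f) = 36 (W(f) = 21 + 15 = 36)
W(47) - 40256 = 36 - 40256 = -40220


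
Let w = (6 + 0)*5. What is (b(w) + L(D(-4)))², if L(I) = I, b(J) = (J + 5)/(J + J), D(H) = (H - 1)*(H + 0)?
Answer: 61009/144 ≈ 423.67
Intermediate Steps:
D(H) = H*(-1 + H) (D(H) = (-1 + H)*H = H*(-1 + H))
w = 30 (w = 6*5 = 30)
b(J) = (5 + J)/(2*J) (b(J) = (5 + J)/((2*J)) = (5 + J)*(1/(2*J)) = (5 + J)/(2*J))
(b(w) + L(D(-4)))² = ((½)*(5 + 30)/30 - 4*(-1 - 4))² = ((½)*(1/30)*35 - 4*(-5))² = (7/12 + 20)² = (247/12)² = 61009/144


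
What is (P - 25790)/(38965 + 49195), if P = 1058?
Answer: -6183/22040 ≈ -0.28054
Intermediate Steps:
(P - 25790)/(38965 + 49195) = (1058 - 25790)/(38965 + 49195) = -24732/88160 = -24732*1/88160 = -6183/22040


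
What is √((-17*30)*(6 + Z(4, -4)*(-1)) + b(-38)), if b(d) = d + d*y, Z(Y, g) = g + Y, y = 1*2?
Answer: 23*I*√6 ≈ 56.338*I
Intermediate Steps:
y = 2
Z(Y, g) = Y + g
b(d) = 3*d (b(d) = d + d*2 = d + 2*d = 3*d)
√((-17*30)*(6 + Z(4, -4)*(-1)) + b(-38)) = √((-17*30)*(6 + (4 - 4)*(-1)) + 3*(-38)) = √(-510*(6 + 0*(-1)) - 114) = √(-510*(6 + 0) - 114) = √(-510*6 - 114) = √(-3060 - 114) = √(-3174) = 23*I*√6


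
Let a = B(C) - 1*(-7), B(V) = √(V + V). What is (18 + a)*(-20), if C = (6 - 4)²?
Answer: -500 - 40*√2 ≈ -556.57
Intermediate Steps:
C = 4 (C = 2² = 4)
B(V) = √2*√V (B(V) = √(2*V) = √2*√V)
a = 7 + 2*√2 (a = √2*√4 - 1*(-7) = √2*2 + 7 = 2*√2 + 7 = 7 + 2*√2 ≈ 9.8284)
(18 + a)*(-20) = (18 + (7 + 2*√2))*(-20) = (25 + 2*√2)*(-20) = -500 - 40*√2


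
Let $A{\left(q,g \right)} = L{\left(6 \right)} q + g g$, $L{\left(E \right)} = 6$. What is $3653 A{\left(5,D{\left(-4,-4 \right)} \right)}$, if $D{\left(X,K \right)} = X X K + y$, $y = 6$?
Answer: $12398282$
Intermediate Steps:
$D{\left(X,K \right)} = 6 + K X^{2}$ ($D{\left(X,K \right)} = X X K + 6 = X^{2} K + 6 = K X^{2} + 6 = 6 + K X^{2}$)
$A{\left(q,g \right)} = g^{2} + 6 q$ ($A{\left(q,g \right)} = 6 q + g g = 6 q + g^{2} = g^{2} + 6 q$)
$3653 A{\left(5,D{\left(-4,-4 \right)} \right)} = 3653 \left(\left(6 - 4 \left(-4\right)^{2}\right)^{2} + 6 \cdot 5\right) = 3653 \left(\left(6 - 64\right)^{2} + 30\right) = 3653 \left(\left(-58\right)^{2} + 30\right) = 3653 \left(3364 + 30\right) = 3653 \cdot 3394 = 12398282$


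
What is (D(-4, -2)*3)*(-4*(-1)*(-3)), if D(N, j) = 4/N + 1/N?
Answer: 45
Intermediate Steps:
D(N, j) = 5/N (D(N, j) = 4/N + 1/N = 5/N)
(D(-4, -2)*3)*(-4*(-1)*(-3)) = ((5/(-4))*3)*(-4*(-1)*(-3)) = ((5*(-¼))*3)*(4*(-3)) = -5/4*3*(-12) = -15/4*(-12) = 45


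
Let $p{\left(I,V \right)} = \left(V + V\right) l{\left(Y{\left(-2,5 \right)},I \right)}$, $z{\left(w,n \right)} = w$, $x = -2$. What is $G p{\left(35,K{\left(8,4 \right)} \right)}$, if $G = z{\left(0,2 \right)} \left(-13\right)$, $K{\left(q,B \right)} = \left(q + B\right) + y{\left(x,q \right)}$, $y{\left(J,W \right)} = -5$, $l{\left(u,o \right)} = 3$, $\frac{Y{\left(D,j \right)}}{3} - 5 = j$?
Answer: $0$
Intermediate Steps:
$Y{\left(D,j \right)} = 15 + 3 j$
$K{\left(q,B \right)} = -5 + B + q$ ($K{\left(q,B \right)} = \left(q + B\right) - 5 = \left(B + q\right) - 5 = -5 + B + q$)
$p{\left(I,V \right)} = 6 V$ ($p{\left(I,V \right)} = \left(V + V\right) 3 = 2 V 3 = 6 V$)
$G = 0$ ($G = 0 \left(-13\right) = 0$)
$G p{\left(35,K{\left(8,4 \right)} \right)} = 0 \cdot 6 \left(-5 + 4 + 8\right) = 0 \cdot 6 \cdot 7 = 0 \cdot 42 = 0$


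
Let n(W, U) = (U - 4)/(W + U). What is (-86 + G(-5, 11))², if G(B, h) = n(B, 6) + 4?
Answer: 6400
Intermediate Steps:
n(W, U) = (-4 + U)/(U + W)
G(B, h) = 4 + 2/(6 + B) (G(B, h) = (-4 + 6)/(6 + B) + 4 = 2/(6 + B) + 4 = 4 + 2/(6 + B))
(-86 + G(-5, 11))² = (-86 + 2*(13 + 2*(-5))/(6 - 5))² = (-86 + 2*(13 - 10)/1)² = (-86 + 2*1*3)² = (-86 + 6)² = (-80)² = 6400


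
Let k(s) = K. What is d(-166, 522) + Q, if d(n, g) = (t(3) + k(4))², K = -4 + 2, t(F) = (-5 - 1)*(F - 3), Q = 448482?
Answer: 448486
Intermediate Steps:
t(F) = 18 - 6*F (t(F) = -6*(-3 + F) = 18 - 6*F)
K = -2
k(s) = -2
d(n, g) = 4 (d(n, g) = ((18 - 6*3) - 2)² = ((18 - 18) - 2)² = (0 - 2)² = (-2)² = 4)
d(-166, 522) + Q = 4 + 448482 = 448486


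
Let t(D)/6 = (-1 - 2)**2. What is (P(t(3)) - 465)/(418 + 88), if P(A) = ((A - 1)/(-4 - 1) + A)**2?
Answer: 1612/575 ≈ 2.8035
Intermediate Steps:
t(D) = 54 (t(D) = 6*(-1 - 2)**2 = 6*(-3)**2 = 6*9 = 54)
P(A) = (1/5 + 4*A/5)**2 (P(A) = ((-1 + A)/(-5) + A)**2 = ((-1 + A)*(-1/5) + A)**2 = ((1/5 - A/5) + A)**2 = (1/5 + 4*A/5)**2)
(P(t(3)) - 465)/(418 + 88) = ((1 + 4*54)**2/25 - 465)/(418 + 88) = ((1 + 216)**2/25 - 465)/506 = ((1/25)*217**2 - 465)*(1/506) = ((1/25)*47089 - 465)*(1/506) = (47089/25 - 465)*(1/506) = (35464/25)*(1/506) = 1612/575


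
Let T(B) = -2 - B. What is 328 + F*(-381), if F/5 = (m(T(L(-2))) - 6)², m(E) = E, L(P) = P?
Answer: -68252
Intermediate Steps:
F = 180 (F = 5*((-2 - 1*(-2)) - 6)² = 5*((-2 + 2) - 6)² = 5*(0 - 6)² = 5*(-6)² = 5*36 = 180)
328 + F*(-381) = 328 + 180*(-381) = 328 - 68580 = -68252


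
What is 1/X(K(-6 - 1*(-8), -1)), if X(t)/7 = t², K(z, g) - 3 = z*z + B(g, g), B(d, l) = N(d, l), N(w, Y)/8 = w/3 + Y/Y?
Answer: 9/9583 ≈ 0.00093916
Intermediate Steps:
N(w, Y) = 8 + 8*w/3 (N(w, Y) = 8*(w/3 + Y/Y) = 8*(w*(⅓) + 1) = 8*(w/3 + 1) = 8*(1 + w/3) = 8 + 8*w/3)
B(d, l) = 8 + 8*d/3
K(z, g) = 11 + z² + 8*g/3 (K(z, g) = 3 + (z*z + (8 + 8*g/3)) = 3 + (z² + (8 + 8*g/3)) = 3 + (8 + z² + 8*g/3) = 11 + z² + 8*g/3)
X(t) = 7*t²
1/X(K(-6 - 1*(-8), -1)) = 1/(7*(11 + (-6 - 1*(-8))² + (8/3)*(-1))²) = 1/(7*(11 + (-6 + 8)² - 8/3)²) = 1/(7*(11 + 2² - 8/3)²) = 1/(7*(11 + 4 - 8/3)²) = 1/(7*(37/3)²) = 1/(7*(1369/9)) = 1/(9583/9) = 9/9583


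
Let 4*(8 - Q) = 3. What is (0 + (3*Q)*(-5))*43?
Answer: -18705/4 ≈ -4676.3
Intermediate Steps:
Q = 29/4 (Q = 8 - ¼*3 = 8 - ¾ = 29/4 ≈ 7.2500)
(0 + (3*Q)*(-5))*43 = (0 + (3*(29/4))*(-5))*43 = (0 + (87/4)*(-5))*43 = (0 - 435/4)*43 = -435/4*43 = -18705/4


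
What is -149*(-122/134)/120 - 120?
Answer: -955711/8040 ≈ -118.87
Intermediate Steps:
-149*(-122/134)/120 - 120 = -149*(-122*1/134)/120 - 120 = -(-9089)/(67*120) - 120 = -149*(-61/8040) - 120 = 9089/8040 - 120 = -955711/8040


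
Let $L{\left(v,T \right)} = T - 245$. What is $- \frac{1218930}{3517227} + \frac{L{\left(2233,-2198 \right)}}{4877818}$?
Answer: $- \frac{1984770426767}{5718797723562} \approx -0.34706$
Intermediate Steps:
$L{\left(v,T \right)} = -245 + T$
$- \frac{1218930}{3517227} + \frac{L{\left(2233,-2198 \right)}}{4877818} = - \frac{1218930}{3517227} + \frac{-245 - 2198}{4877818} = \left(-1218930\right) \frac{1}{3517227} - \frac{2443}{4877818} = - \frac{406310}{1172409} - \frac{2443}{4877818} = - \frac{1984770426767}{5718797723562}$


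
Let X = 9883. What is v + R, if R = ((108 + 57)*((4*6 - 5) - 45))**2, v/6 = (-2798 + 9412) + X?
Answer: 18503082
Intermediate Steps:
v = 98982 (v = 6*((-2798 + 9412) + 9883) = 6*(6614 + 9883) = 6*16497 = 98982)
R = 18404100 (R = (165*((24 - 5) - 45))**2 = (165*(19 - 45))**2 = (165*(-26))**2 = (-4290)**2 = 18404100)
v + R = 98982 + 18404100 = 18503082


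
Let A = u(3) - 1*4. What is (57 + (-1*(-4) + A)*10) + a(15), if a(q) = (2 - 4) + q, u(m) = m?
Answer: 100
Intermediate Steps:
a(q) = -2 + q
A = -1 (A = 3 - 1*4 = 3 - 4 = -1)
(57 + (-1*(-4) + A)*10) + a(15) = (57 + (-1*(-4) - 1)*10) + (-2 + 15) = (57 + (4 - 1)*10) + 13 = (57 + 3*10) + 13 = (57 + 30) + 13 = 87 + 13 = 100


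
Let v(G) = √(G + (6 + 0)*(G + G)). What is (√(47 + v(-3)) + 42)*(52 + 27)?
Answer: 3318 + 79*√(47 + I*√39) ≈ 3860.8 + 35.903*I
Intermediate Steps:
v(G) = √13*√G (v(G) = √(G + 6*(2*G)) = √(G + 12*G) = √(13*G) = √13*√G)
(√(47 + v(-3)) + 42)*(52 + 27) = (√(47 + √13*√(-3)) + 42)*(52 + 27) = (√(47 + √13*(I*√3)) + 42)*79 = (√(47 + I*√39) + 42)*79 = (42 + √(47 + I*√39))*79 = 3318 + 79*√(47 + I*√39)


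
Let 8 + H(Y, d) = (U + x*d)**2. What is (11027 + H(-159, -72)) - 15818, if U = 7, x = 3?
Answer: 38882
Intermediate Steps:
H(Y, d) = -8 + (7 + 3*d)**2
(11027 + H(-159, -72)) - 15818 = (11027 + (-8 + (7 + 3*(-72))**2)) - 15818 = (11027 + (-8 + (7 - 216)**2)) - 15818 = (11027 + (-8 + (-209)**2)) - 15818 = (11027 + (-8 + 43681)) - 15818 = (11027 + 43673) - 15818 = 54700 - 15818 = 38882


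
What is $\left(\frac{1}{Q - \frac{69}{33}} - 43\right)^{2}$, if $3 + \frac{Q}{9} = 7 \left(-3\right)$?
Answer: $\frac{10643636224}{5755201} \approx 1849.4$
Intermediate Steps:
$Q = -216$ ($Q = -27 + 9 \cdot 7 \left(-3\right) = -27 + 9 \left(-21\right) = -27 - 189 = -216$)
$\left(\frac{1}{Q - \frac{69}{33}} - 43\right)^{2} = \left(\frac{1}{-216 - \frac{69}{33}} - 43\right)^{2} = \left(\frac{1}{-216 - \frac{23}{11}} - 43\right)^{2} = \left(\frac{1}{- \frac{2399}{11}} - 43\right)^{2} = \left(- \frac{11}{2399} - 43\right)^{2} = \left(- \frac{103168}{2399}\right)^{2} = \frac{10643636224}{5755201}$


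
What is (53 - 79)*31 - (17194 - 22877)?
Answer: 4877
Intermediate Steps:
(53 - 79)*31 - (17194 - 22877) = -26*31 - 1*(-5683) = -806 + 5683 = 4877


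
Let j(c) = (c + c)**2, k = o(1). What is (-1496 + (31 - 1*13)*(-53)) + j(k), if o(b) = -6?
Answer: -2306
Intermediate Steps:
k = -6
j(c) = 4*c**2 (j(c) = (2*c)**2 = 4*c**2)
(-1496 + (31 - 1*13)*(-53)) + j(k) = (-1496 + (31 - 1*13)*(-53)) + 4*(-6)**2 = (-1496 + (31 - 13)*(-53)) + 4*36 = (-1496 + 18*(-53)) + 144 = (-1496 - 954) + 144 = -2450 + 144 = -2306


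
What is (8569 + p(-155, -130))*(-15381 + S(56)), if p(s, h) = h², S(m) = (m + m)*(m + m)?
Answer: -72255553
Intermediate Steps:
S(m) = 4*m² (S(m) = (2*m)*(2*m) = 4*m²)
(8569 + p(-155, -130))*(-15381 + S(56)) = (8569 + (-130)²)*(-15381 + 4*56²) = (8569 + 16900)*(-15381 + 4*3136) = 25469*(-15381 + 12544) = 25469*(-2837) = -72255553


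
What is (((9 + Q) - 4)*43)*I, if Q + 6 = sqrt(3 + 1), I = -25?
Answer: -1075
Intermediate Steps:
Q = -4 (Q = -6 + sqrt(3 + 1) = -6 + sqrt(4) = -6 + 2 = -4)
(((9 + Q) - 4)*43)*I = (((9 - 4) - 4)*43)*(-25) = ((5 - 4)*43)*(-25) = (1*43)*(-25) = 43*(-25) = -1075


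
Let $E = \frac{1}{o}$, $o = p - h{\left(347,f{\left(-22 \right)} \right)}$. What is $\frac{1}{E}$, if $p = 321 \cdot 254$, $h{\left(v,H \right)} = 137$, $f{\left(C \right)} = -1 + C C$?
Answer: $81397$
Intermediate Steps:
$f{\left(C \right)} = -1 + C^{2}$
$p = 81534$
$o = 81397$ ($o = 81534 - 137 = 81397$)
$E = \frac{1}{81397} \approx 1.2285 \cdot 10^{-5}$
$\frac{1}{E} = \frac{1}{\frac{1}{81397}} = 81397$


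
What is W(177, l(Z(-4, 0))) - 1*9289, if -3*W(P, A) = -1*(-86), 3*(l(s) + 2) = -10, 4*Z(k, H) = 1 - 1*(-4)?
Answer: -27953/3 ≈ -9317.7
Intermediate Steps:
Z(k, H) = 5/4 (Z(k, H) = (1 - 1*(-4))/4 = (1 + 4)/4 = (1/4)*5 = 5/4)
l(s) = -16/3 (l(s) = -2 + (1/3)*(-10) = -2 - 10/3 = -16/3)
W(P, A) = -86/3 (W(P, A) = -(-1)*(-86)/3 = -1/3*86 = -86/3)
W(177, l(Z(-4, 0))) - 1*9289 = -86/3 - 1*9289 = -86/3 - 9289 = -27953/3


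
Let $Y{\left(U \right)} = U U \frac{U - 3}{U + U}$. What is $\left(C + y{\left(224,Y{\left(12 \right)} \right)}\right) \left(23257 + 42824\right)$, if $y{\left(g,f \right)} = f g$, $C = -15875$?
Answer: $-249720099$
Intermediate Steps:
$Y{\left(U \right)} = \frac{U \left(-3 + U\right)}{2}$ ($Y{\left(U \right)} = U^{2} \frac{-3 + U}{2 U} = \frac{U \left(-3 + U\right)}{2}$)
$\left(C + y{\left(224,Y{\left(12 \right)} \right)}\right) \left(23257 + 42824\right) = \left(-15875 + \frac{1}{2} \cdot 12 \left(-3 + 12\right) 224\right) \left(23257 + 42824\right) = \left(-15875 + \frac{1}{2} \cdot 12 \cdot 9 \cdot 224\right) 66081 = \left(-15875 + 54 \cdot 224\right) 66081 = \left(-15875 + 12096\right) 66081 = \left(-3779\right) 66081 = -249720099$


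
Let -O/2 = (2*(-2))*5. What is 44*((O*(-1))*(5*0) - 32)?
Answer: -1408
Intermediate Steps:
O = 40 (O = -2*2*(-2)*5 = -(-8)*5 = -2*(-20) = 40)
44*((O*(-1))*(5*0) - 32) = 44*((40*(-1))*(5*0) - 32) = 44*(-40*0 - 32) = 44*(0 - 32) = 44*(-32) = -1408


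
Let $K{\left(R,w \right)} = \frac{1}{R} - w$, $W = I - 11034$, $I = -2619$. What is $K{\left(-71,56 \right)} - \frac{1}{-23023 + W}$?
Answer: $- \frac{145860381}{2603996} \approx -56.014$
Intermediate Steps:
$W = -13653$ ($W = -2619 - 11034 = -13653$)
$K{\left(-71,56 \right)} - \frac{1}{-23023 + W} = \left(\frac{1}{-71} - 56\right) - \frac{1}{-23023 - 13653} = \left(- \frac{1}{71} - 56\right) - \frac{1}{-36676} = - \frac{3977}{71} - - \frac{1}{36676} = - \frac{3977}{71} + \frac{1}{36676} = - \frac{145860381}{2603996}$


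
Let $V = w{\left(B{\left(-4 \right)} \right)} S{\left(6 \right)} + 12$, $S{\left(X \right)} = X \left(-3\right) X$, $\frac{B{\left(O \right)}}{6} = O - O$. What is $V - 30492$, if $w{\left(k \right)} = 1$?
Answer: $-30588$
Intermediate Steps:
$B{\left(O \right)} = 0$ ($B{\left(O \right)} = 6 \left(O - O\right) = 6 \cdot 0 = 0$)
$S{\left(X \right)} = - 3 X^{2}$ ($S{\left(X \right)} = - 3 X X = - 3 X^{2}$)
$V = -96$ ($V = 1 \left(- 3 \cdot 6^{2}\right) + 12 = 1 \left(\left(-3\right) 36\right) + 12 = 1 \left(-108\right) + 12 = -108 + 12 = -96$)
$V - 30492 = -96 - 30492 = -30588$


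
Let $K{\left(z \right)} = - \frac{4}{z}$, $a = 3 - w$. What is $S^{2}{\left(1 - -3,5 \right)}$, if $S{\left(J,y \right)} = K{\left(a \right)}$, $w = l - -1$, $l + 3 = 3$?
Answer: $4$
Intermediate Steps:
$l = 0$ ($l = -3 + 3 = 0$)
$w = 1$ ($w = 0 - -1 = 0 + 1 = 1$)
$a = 2$ ($a = 3 - 1 = 2$)
$S{\left(J,y \right)} = -2$ ($S{\left(J,y \right)} = - \frac{4}{2} = \left(-4\right) \frac{1}{2} = -2$)
$S^{2}{\left(1 - -3,5 \right)} = \left(-2\right)^{2} = 4$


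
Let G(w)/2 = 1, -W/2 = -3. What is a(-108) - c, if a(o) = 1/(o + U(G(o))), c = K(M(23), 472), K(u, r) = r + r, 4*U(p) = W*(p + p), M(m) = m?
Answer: -96289/102 ≈ -944.01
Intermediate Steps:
W = 6 (W = -2*(-3) = 6)
G(w) = 2 (G(w) = 2*1 = 2)
U(p) = 3*p (U(p) = (6*(p + p))/4 = (6*(2*p))/4 = (12*p)/4 = 3*p)
K(u, r) = 2*r
c = 944 (c = 2*472 = 944)
a(o) = 1/(6 + o) (a(o) = 1/(o + 3*2) = 1/(o + 6) = 1/(6 + o))
a(-108) - c = 1/(6 - 108) - 1*944 = 1/(-102) - 944 = -1/102 - 944 = -96289/102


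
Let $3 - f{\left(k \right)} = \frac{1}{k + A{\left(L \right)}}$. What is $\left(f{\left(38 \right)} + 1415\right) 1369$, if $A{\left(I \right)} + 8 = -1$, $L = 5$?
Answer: $\frac{56294649}{29} \approx 1.9412 \cdot 10^{6}$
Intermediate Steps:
$A{\left(I \right)} = -9$ ($A{\left(I \right)} = -8 - 1 = -9$)
$f{\left(k \right)} = 3 - \frac{1}{-9 + k}$ ($f{\left(k \right)} = 3 - \frac{1}{k - 9} = 3 - \frac{1}{-9 + k}$)
$\left(f{\left(38 \right)} + 1415\right) 1369 = \left(\frac{-28 + 3 \cdot 38}{-9 + 38} + 1415\right) 1369 = \left(\frac{-28 + 114}{29} + 1415\right) 1369 = \left(\frac{1}{29} \cdot 86 + 1415\right) 1369 = \left(\frac{86}{29} + 1415\right) 1369 = \frac{41121}{29} \cdot 1369 = \frac{56294649}{29}$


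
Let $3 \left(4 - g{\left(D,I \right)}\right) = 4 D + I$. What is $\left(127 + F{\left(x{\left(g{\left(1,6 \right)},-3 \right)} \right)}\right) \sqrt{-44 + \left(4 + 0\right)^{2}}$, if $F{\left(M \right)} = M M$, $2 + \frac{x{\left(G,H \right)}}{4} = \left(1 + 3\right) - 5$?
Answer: $542 i \sqrt{7} \approx 1434.0 i$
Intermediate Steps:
$g{\left(D,I \right)} = 4 - \frac{4 D}{3} - \frac{I}{3}$ ($g{\left(D,I \right)} = 4 - \frac{4 D + I}{3} = 4 - \frac{I + 4 D}{3} = 4 - \left(\frac{I}{3} + \frac{4 D}{3}\right) = 4 - \frac{4 D}{3} - \frac{I}{3}$)
$x{\left(G,H \right)} = -12$ ($x{\left(G,H \right)} = -8 + 4 \left(\left(1 + 3\right) - 5\right) = -8 + 4 \left(4 - 5\right) = -8 + 4 \left(-1\right) = -8 - 4 = -12$)
$F{\left(M \right)} = M^{2}$
$\left(127 + F{\left(x{\left(g{\left(1,6 \right)},-3 \right)} \right)}\right) \sqrt{-44 + \left(4 + 0\right)^{2}} = \left(127 + \left(-12\right)^{2}\right) \sqrt{-44 + \left(4 + 0\right)^{2}} = \left(127 + 144\right) \sqrt{-44 + 4^{2}} = 271 \sqrt{-44 + 16} = 271 \sqrt{-28} = 271 \cdot 2 i \sqrt{7} = 542 i \sqrt{7}$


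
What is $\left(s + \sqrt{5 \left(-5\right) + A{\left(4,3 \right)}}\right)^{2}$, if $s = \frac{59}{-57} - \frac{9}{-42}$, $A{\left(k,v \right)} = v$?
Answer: $\frac{\left(655 - 798 i \sqrt{22}\right)^{2}}{636804} \approx -21.326 - 7.6998 i$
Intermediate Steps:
$s = - \frac{655}{798}$ ($s = 59 \left(- \frac{1}{57}\right) - - \frac{3}{14} = - \frac{59}{57} + \frac{3}{14} = - \frac{655}{798} \approx -0.8208$)
$\left(s + \sqrt{5 \left(-5\right) + A{\left(4,3 \right)}}\right)^{2} = \left(- \frac{655}{798} + \sqrt{5 \left(-5\right) + 3}\right)^{2} = \left(- \frac{655}{798} + \sqrt{-25 + 3}\right)^{2} = \left(- \frac{655}{798} + \sqrt{-22}\right)^{2} = \left(- \frac{655}{798} + i \sqrt{22}\right)^{2}$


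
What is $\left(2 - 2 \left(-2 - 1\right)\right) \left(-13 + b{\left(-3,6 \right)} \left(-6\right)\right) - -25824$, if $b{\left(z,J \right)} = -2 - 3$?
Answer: $25960$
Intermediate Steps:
$b{\left(z,J \right)} = -5$ ($b{\left(z,J \right)} = -2 - 3 = -5$)
$\left(2 - 2 \left(-2 - 1\right)\right) \left(-13 + b{\left(-3,6 \right)} \left(-6\right)\right) - -25824 = \left(2 - 2 \left(-2 - 1\right)\right) \left(-13 - -30\right) - -25824 = \left(2 - 2 \left(-2 - 1\right)\right) \left(-13 + 30\right) + 25824 = \left(2 - -6\right) 17 + 25824 = \left(2 + 6\right) 17 + 25824 = 8 \cdot 17 + 25824 = 136 + 25824 = 25960$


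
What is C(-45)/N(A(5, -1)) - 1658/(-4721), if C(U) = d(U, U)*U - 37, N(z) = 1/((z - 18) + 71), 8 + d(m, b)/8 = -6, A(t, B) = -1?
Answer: 1228198134/4721 ≈ 2.6016e+5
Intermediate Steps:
d(m, b) = -112 (d(m, b) = -64 + 8*(-6) = -64 - 48 = -112)
N(z) = 1/(53 + z) (N(z) = 1/((-18 + z) + 71) = 1/(53 + z))
C(U) = -37 - 112*U (C(U) = -112*U - 37 = -37 - 112*U)
C(-45)/N(A(5, -1)) - 1658/(-4721) = (-37 - 112*(-45))/(1/(53 - 1)) - 1658/(-4721) = (-37 + 5040)/(1/52) - 1658*(-1/4721) = 5003/(1/52) + 1658/4721 = 5003*52 + 1658/4721 = 260156 + 1658/4721 = 1228198134/4721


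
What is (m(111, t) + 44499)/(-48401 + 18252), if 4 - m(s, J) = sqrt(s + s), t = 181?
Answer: -44503/30149 + sqrt(222)/30149 ≈ -1.4756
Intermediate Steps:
m(s, J) = 4 - sqrt(2)*sqrt(s) (m(s, J) = 4 - sqrt(s + s) = 4 - sqrt(2*s) = 4 - sqrt(2)*sqrt(s))
(m(111, t) + 44499)/(-48401 + 18252) = ((4 - sqrt(2)*sqrt(111)) + 44499)/(-48401 + 18252) = ((4 - sqrt(222)) + 44499)/(-30149) = (44503 - sqrt(222))*(-1/30149) = -44503/30149 + sqrt(222)/30149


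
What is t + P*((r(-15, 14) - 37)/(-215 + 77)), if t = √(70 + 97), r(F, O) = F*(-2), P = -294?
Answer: -343/23 + √167 ≈ -1.9902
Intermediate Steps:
r(F, O) = -2*F
t = √167 ≈ 12.923
t + P*((r(-15, 14) - 37)/(-215 + 77)) = √167 - 294*(-2*(-15) - 37)/(-215 + 77) = √167 - 294*(30 - 37)/(-138) = √167 - (-2058)*(-1)/138 = √167 - 294*7/138 = √167 - 343/23 = -343/23 + √167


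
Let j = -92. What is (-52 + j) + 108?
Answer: -36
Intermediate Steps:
(-52 + j) + 108 = (-52 - 92) + 108 = -144 + 108 = -36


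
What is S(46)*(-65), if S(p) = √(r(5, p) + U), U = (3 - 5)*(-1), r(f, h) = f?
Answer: -65*√7 ≈ -171.97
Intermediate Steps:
U = 2 (U = -2*(-1) = 2)
S(p) = √7 (S(p) = √(5 + 2) = √7)
S(46)*(-65) = √7*(-65) = -65*√7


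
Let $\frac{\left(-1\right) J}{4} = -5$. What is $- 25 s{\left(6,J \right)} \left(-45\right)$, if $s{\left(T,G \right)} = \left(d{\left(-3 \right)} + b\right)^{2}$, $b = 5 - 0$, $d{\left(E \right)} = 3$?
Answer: $72000$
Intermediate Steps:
$b = 5$ ($b = 5 + 0 = 5$)
$J = 20$ ($J = \left(-4\right) \left(-5\right) = 20$)
$s{\left(T,G \right)} = 64$ ($s{\left(T,G \right)} = \left(3 + 5\right)^{2} = 8^{2} = 64$)
$- 25 s{\left(6,J \right)} \left(-45\right) = \left(-25\right) 64 \left(-45\right) = \left(-1600\right) \left(-45\right) = 72000$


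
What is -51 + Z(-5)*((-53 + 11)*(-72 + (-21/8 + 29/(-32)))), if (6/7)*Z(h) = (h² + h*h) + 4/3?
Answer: 9116893/48 ≈ 1.8994e+5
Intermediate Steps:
Z(h) = 14/9 + 7*h²/3 (Z(h) = 7*((h² + h*h) + 4/3)/6 = 7*((h² + h²) + 4*(⅓))/6 = 7*(2*h² + 4/3)/6 = 7*(4/3 + 2*h²)/6 = 14/9 + 7*h²/3)
-51 + Z(-5)*((-53 + 11)*(-72 + (-21/8 + 29/(-32)))) = -51 + (14/9 + (7/3)*(-5)²)*((-53 + 11)*(-72 + (-21/8 + 29/(-32)))) = -51 + (14/9 + (7/3)*25)*(-42*(-72 + (-21*⅛ + 29*(-1/32)))) = -51 + (14/9 + 175/3)*(-42*(-72 + (-21/8 - 29/32))) = -51 + 539*(-42*(-72 - 113/32))/9 = -51 + 539*(-42*(-2417/32))/9 = -51 + (539/9)*(50757/16) = -51 + 9119341/48 = 9116893/48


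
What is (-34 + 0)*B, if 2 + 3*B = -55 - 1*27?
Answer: 952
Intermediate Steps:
B = -28 (B = -⅔ + (-55 - 1*27)/3 = -⅔ + (-55 - 27)/3 = -⅔ + (⅓)*(-82) = -⅔ - 82/3 = -28)
(-34 + 0)*B = (-34 + 0)*(-28) = -34*(-28) = 952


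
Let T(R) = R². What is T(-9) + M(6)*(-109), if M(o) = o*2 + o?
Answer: -1881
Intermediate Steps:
M(o) = 3*o (M(o) = 2*o + o = 3*o)
T(-9) + M(6)*(-109) = (-9)² + (3*6)*(-109) = 81 + 18*(-109) = 81 - 1962 = -1881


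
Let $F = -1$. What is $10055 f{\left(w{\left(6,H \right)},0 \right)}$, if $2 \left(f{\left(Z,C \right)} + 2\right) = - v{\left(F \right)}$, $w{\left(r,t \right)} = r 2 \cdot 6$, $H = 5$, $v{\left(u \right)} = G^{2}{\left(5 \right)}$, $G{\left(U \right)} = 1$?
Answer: $- \frac{50275}{2} \approx -25138.0$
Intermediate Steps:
$v{\left(u \right)} = 1$ ($v{\left(u \right)} = 1^{2} = 1$)
$w{\left(r,t \right)} = 12 r$ ($w{\left(r,t \right)} = 2 r 6 = 12 r$)
$f{\left(Z,C \right)} = - \frac{5}{2}$ ($f{\left(Z,C \right)} = -2 + \frac{\left(-1\right) 1}{2} = -2 + \frac{1}{2} \left(-1\right) = -2 - \frac{1}{2} = - \frac{5}{2}$)
$10055 f{\left(w{\left(6,H \right)},0 \right)} = 10055 \left(- \frac{5}{2}\right) = - \frac{50275}{2}$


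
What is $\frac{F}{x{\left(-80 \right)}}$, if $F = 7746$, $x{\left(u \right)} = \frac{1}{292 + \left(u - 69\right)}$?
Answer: $1107678$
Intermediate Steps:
$x{\left(u \right)} = \frac{1}{223 + u}$ ($x{\left(u \right)} = \frac{1}{292 + \left(-69 + u\right)} = \frac{1}{223 + u}$)
$\frac{F}{x{\left(-80 \right)}} = \frac{7746}{\frac{1}{223 - 80}} = \frac{7746}{\frac{1}{143}} = 7746 \frac{1}{\frac{1}{143}} = 7746 \cdot 143 = 1107678$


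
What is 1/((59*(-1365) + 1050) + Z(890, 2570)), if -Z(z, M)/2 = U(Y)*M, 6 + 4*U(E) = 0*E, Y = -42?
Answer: -1/71775 ≈ -1.3932e-5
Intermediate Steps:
U(E) = -3/2 (U(E) = -3/2 + (0*E)/4 = -3/2 + (1/4)*0 = -3/2 + 0 = -3/2)
Z(z, M) = 3*M (Z(z, M) = -(-3)*M = 3*M)
1/((59*(-1365) + 1050) + Z(890, 2570)) = 1/((59*(-1365) + 1050) + 3*2570) = 1/((-80535 + 1050) + 7710) = 1/(-79485 + 7710) = 1/(-71775) = -1/71775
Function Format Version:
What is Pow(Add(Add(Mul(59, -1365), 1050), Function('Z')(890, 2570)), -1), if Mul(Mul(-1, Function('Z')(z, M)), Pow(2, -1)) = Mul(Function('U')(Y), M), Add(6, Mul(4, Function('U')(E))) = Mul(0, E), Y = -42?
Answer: Rational(-1, 71775) ≈ -1.3932e-5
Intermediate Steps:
Function('U')(E) = Rational(-3, 2) (Function('U')(E) = Add(Rational(-3, 2), Mul(Rational(1, 4), Mul(0, E))) = Add(Rational(-3, 2), Mul(Rational(1, 4), 0)) = Add(Rational(-3, 2), 0) = Rational(-3, 2))
Function('Z')(z, M) = Mul(3, M) (Function('Z')(z, M) = Mul(-2, Mul(Rational(-3, 2), M)) = Mul(3, M))
Pow(Add(Add(Mul(59, -1365), 1050), Function('Z')(890, 2570)), -1) = Pow(Add(Add(Mul(59, -1365), 1050), Mul(3, 2570)), -1) = Pow(Add(Add(-80535, 1050), 7710), -1) = Pow(Add(-79485, 7710), -1) = Pow(-71775, -1) = Rational(-1, 71775)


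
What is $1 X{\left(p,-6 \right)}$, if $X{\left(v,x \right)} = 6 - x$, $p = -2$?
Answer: $12$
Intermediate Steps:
$1 X{\left(p,-6 \right)} = 1 \left(6 - -6\right) = 1 \left(6 + 6\right) = 1 \cdot 12 = 12$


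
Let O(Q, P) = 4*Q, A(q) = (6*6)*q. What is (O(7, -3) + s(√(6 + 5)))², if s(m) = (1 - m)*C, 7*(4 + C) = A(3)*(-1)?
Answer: 207056/49 + 16320*√11/49 ≈ 5330.3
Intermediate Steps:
A(q) = 36*q
C = -136/7 (C = -4 + ((36*3)*(-1))/7 = -4 + (108*(-1))/7 = -4 + (⅐)*(-108) = -4 - 108/7 = -136/7 ≈ -19.429)
s(m) = -136/7 + 136*m/7 (s(m) = (1 - m)*(-136/7) = -136/7 + 136*m/7)
(O(7, -3) + s(√(6 + 5)))² = (4*7 + (-136/7 + 136*√(6 + 5)/7))² = (28 + (-136/7 + 136*√11/7))² = (60/7 + 136*√11/7)²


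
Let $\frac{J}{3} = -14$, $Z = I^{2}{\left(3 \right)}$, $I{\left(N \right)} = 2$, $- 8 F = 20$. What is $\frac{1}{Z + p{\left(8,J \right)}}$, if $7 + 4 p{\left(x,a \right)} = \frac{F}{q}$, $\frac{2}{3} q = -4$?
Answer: $\frac{48}{113} \approx 0.42478$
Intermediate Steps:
$F = - \frac{5}{2}$ ($F = \left(- \frac{1}{8}\right) 20 = - \frac{5}{2} \approx -2.5$)
$q = -6$ ($q = \frac{3}{2} \left(-4\right) = -6$)
$Z = 4$ ($Z = 2^{2} = 4$)
$J = -42$ ($J = 3 \left(-14\right) = -42$)
$p{\left(x,a \right)} = - \frac{79}{48}$ ($p{\left(x,a \right)} = - \frac{7}{4} + \frac{\left(- \frac{5}{2}\right) \frac{1}{-6}}{4} = - \frac{7}{4} + \frac{\left(- \frac{5}{2}\right) \left(- \frac{1}{6}\right)}{4} = - \frac{7}{4} + \frac{1}{4} \cdot \frac{5}{12} = - \frac{7}{4} + \frac{5}{48} = - \frac{79}{48}$)
$\frac{1}{Z + p{\left(8,J \right)}} = \frac{1}{4 - \frac{79}{48}} = \frac{1}{\frac{113}{48}} = \frac{48}{113}$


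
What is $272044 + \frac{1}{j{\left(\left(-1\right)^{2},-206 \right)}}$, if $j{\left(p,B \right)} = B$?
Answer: $\frac{56041063}{206} \approx 2.7204 \cdot 10^{5}$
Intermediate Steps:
$272044 + \frac{1}{j{\left(\left(-1\right)^{2},-206 \right)}} = 272044 + \frac{1}{-206} = 272044 - \frac{1}{206} = \frac{56041063}{206}$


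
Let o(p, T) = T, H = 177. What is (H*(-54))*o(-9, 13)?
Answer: -124254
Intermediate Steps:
(H*(-54))*o(-9, 13) = (177*(-54))*13 = -9558*13 = -124254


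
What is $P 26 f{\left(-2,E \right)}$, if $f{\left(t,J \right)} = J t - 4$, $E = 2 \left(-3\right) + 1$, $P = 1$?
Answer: $156$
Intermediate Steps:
$E = -5$ ($E = -6 + 1 = -5$)
$f{\left(t,J \right)} = -4 + J t$
$P 26 f{\left(-2,E \right)} = 1 \cdot 26 \left(-4 - -10\right) = 26 \left(-4 + 10\right) = 26 \cdot 6 = 156$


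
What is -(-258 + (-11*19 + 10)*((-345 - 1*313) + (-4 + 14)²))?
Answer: -110784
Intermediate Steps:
-(-258 + (-11*19 + 10)*((-345 - 1*313) + (-4 + 14)²)) = -(-258 + (-209 + 10)*((-345 - 313) + 10²)) = -(-258 - 199*(-658 + 100)) = -(-258 - 199*(-558)) = -(-258 + 111042) = -1*110784 = -110784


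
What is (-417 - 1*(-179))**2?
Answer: 56644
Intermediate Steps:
(-417 - 1*(-179))**2 = (-417 + 179)**2 = (-238)**2 = 56644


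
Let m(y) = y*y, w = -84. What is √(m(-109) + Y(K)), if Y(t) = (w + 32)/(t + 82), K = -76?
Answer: √106851/3 ≈ 108.96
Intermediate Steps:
Y(t) = -52/(82 + t) (Y(t) = (-84 + 32)/(t + 82) = -52/(82 + t))
m(y) = y²
√(m(-109) + Y(K)) = √((-109)² - 52/(82 - 76)) = √(11881 - 52/6) = √(11881 - 52*⅙) = √(11881 - 26/3) = √(35617/3) = √106851/3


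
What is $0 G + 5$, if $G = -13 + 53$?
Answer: $5$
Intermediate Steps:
$G = 40$
$0 G + 5 = 0 \cdot 40 + 5 = 0 + 5 = 5$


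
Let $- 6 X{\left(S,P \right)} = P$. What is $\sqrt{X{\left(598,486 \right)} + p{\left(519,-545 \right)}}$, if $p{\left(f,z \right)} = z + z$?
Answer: $i \sqrt{1171} \approx 34.22 i$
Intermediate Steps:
$X{\left(S,P \right)} = - \frac{P}{6}$
$p{\left(f,z \right)} = 2 z$
$\sqrt{X{\left(598,486 \right)} + p{\left(519,-545 \right)}} = \sqrt{\left(- \frac{1}{6}\right) 486 + 2 \left(-545\right)} = \sqrt{-81 - 1090} = \sqrt{-1171} = i \sqrt{1171}$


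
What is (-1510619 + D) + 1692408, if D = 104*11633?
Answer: 1391621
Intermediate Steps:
D = 1209832
(-1510619 + D) + 1692408 = (-1510619 + 1209832) + 1692408 = -300787 + 1692408 = 1391621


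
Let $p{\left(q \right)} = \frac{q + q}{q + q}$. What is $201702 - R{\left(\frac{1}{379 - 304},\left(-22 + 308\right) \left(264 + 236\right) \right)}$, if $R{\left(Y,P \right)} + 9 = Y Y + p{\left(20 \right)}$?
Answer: $\frac{1134618749}{5625} \approx 2.0171 \cdot 10^{5}$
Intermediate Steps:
$p{\left(q \right)} = 1$ ($p{\left(q \right)} = \frac{2 q}{2 q} = 2 q \frac{1}{2 q} = 1$)
$R{\left(Y,P \right)} = -8 + Y^{2}$ ($R{\left(Y,P \right)} = -9 + \left(Y Y + 1\right) = -9 + \left(Y^{2} + 1\right) = -9 + \left(1 + Y^{2}\right) = -8 + Y^{2}$)
$201702 - R{\left(\frac{1}{379 - 304},\left(-22 + 308\right) \left(264 + 236\right) \right)} = 201702 - \left(-8 + \left(\frac{1}{379 - 304}\right)^{2}\right) = 201702 - \left(-8 + \left(\frac{1}{75}\right)^{2}\right) = 201702 - \left(-8 + \frac{1}{5625}\right) = 201702 - - \frac{44999}{5625} = 201702 + \frac{44999}{5625} = \frac{1134618749}{5625}$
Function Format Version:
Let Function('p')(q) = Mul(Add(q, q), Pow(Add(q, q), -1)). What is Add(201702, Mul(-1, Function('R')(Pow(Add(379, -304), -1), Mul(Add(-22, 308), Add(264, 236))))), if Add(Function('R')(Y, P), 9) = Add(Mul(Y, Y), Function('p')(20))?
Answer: Rational(1134618749, 5625) ≈ 2.0171e+5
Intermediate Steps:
Function('p')(q) = 1 (Function('p')(q) = Mul(Mul(2, q), Pow(Mul(2, q), -1)) = Mul(Mul(2, q), Mul(Rational(1, 2), Pow(q, -1))) = 1)
Function('R')(Y, P) = Add(-8, Pow(Y, 2)) (Function('R')(Y, P) = Add(-9, Add(Mul(Y, Y), 1)) = Add(-9, Add(Pow(Y, 2), 1)) = Add(-9, Add(1, Pow(Y, 2))) = Add(-8, Pow(Y, 2)))
Add(201702, Mul(-1, Function('R')(Pow(Add(379, -304), -1), Mul(Add(-22, 308), Add(264, 236))))) = Add(201702, Mul(-1, Add(-8, Pow(Pow(Add(379, -304), -1), 2)))) = Add(201702, Mul(-1, Add(-8, Pow(Pow(75, -1), 2)))) = Add(201702, Mul(-1, Add(-8, Pow(Rational(1, 75), 2)))) = Add(201702, Mul(-1, Add(-8, Rational(1, 5625)))) = Add(201702, Mul(-1, Rational(-44999, 5625))) = Add(201702, Rational(44999, 5625)) = Rational(1134618749, 5625)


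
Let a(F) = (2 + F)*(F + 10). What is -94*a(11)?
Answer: -25662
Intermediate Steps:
a(F) = (2 + F)*(10 + F)
-94*a(11) = -94*(20 + 11² + 12*11) = -94*(20 + 121 + 132) = -94*273 = -25662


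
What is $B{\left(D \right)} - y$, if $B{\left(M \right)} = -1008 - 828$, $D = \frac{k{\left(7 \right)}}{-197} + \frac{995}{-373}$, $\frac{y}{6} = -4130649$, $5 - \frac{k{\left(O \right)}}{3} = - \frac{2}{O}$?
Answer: $24782058$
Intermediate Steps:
$k{\left(O \right)} = 15 + \frac{6}{O}$ ($k{\left(O \right)} = 15 - 3 \left(- \frac{2}{O}\right) = 15 + \frac{6}{O}$)
$y = -24783894$ ($y = 6 \left(-4130649\right) = -24783894$)
$D = - \frac{1413508}{514367}$ ($D = \frac{15 + \frac{6}{7}}{-197} + \frac{995}{-373} = \left(15 + 6 \cdot \frac{1}{7}\right) \left(- \frac{1}{197}\right) + 995 \left(- \frac{1}{373}\right) = \left(15 + \frac{6}{7}\right) \left(- \frac{1}{197}\right) - \frac{995}{373} = \frac{111}{7} \left(- \frac{1}{197}\right) - \frac{995}{373} = - \frac{111}{1379} - \frac{995}{373} = - \frac{1413508}{514367} \approx -2.7481$)
$B{\left(M \right)} = -1836$ ($B{\left(M \right)} = -1008 - 828 = -1836$)
$B{\left(D \right)} - y = -1836 - -24783894 = -1836 + 24783894 = 24782058$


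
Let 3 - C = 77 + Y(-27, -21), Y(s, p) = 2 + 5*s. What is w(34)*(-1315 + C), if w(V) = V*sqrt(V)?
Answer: -42704*sqrt(34) ≈ -2.4901e+5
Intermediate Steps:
w(V) = V**(3/2)
C = 59 (C = 3 - (77 + (2 + 5*(-27))) = 3 - (77 + (2 - 135)) = 3 - (77 - 133) = 3 - 1*(-56) = 3 + 56 = 59)
w(34)*(-1315 + C) = 34**(3/2)*(-1315 + 59) = (34*sqrt(34))*(-1256) = -42704*sqrt(34)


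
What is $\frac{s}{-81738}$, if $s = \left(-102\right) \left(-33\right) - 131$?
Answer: $- \frac{3235}{81738} \approx -0.039578$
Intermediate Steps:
$s = 3235$ ($s = 3366 - 131 = 3235$)
$\frac{s}{-81738} = \frac{3235}{-81738} = 3235 \left(- \frac{1}{81738}\right) = - \frac{3235}{81738}$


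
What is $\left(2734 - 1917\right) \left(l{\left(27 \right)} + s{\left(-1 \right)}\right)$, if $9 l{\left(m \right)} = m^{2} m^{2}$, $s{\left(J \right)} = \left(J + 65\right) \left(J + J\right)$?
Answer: $48138457$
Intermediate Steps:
$s{\left(J \right)} = 2 J \left(65 + J\right)$ ($s{\left(J \right)} = \left(65 + J\right) 2 J = 2 J \left(65 + J\right)$)
$l{\left(m \right)} = \frac{m^{4}}{9}$ ($l{\left(m \right)} = \frac{m^{2} m^{2}}{9} = \frac{m^{4}}{9}$)
$\left(2734 - 1917\right) \left(l{\left(27 \right)} + s{\left(-1 \right)}\right) = \left(2734 - 1917\right) \left(\frac{27^{4}}{9} + 2 \left(-1\right) \left(65 - 1\right)\right) = 817 \left(\frac{1}{9} \cdot 531441 + 2 \left(-1\right) 64\right) = 817 \left(59049 - 128\right) = 817 \cdot 58921 = 48138457$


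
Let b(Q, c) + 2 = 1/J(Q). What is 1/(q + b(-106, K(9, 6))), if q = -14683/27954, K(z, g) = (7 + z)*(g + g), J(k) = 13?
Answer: -363402/889729 ≈ -0.40844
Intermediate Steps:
K(z, g) = 2*g*(7 + z) (K(z, g) = (7 + z)*(2*g) = 2*g*(7 + z))
b(Q, c) = -25/13 (b(Q, c) = -2 + 1/13 = -25/13)
q = -14683/27954 (q = -14683*1/27954 = -14683/27954 ≈ -0.52526)
1/(q + b(-106, K(9, 6))) = 1/(-14683/27954 - 25/13) = 1/(-889729/363402) = -363402/889729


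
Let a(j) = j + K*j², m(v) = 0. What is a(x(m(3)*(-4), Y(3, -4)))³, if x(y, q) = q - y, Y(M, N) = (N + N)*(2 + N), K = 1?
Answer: 20123648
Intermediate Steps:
Y(M, N) = 2*N*(2 + N) (Y(M, N) = (2*N)*(2 + N) = 2*N*(2 + N))
a(j) = j + j² (a(j) = j + 1*j² = j + j²)
a(x(m(3)*(-4), Y(3, -4)))³ = ((2*(-4)*(2 - 4) - 0*(-4))*(1 + (2*(-4)*(2 - 4) - 0*(-4))))³ = ((2*(-4)*(-2) - 1*0)*(1 + (2*(-4)*(-2) - 1*0)))³ = ((16 + 0)*(1 + (16 + 0)))³ = (16*(1 + 16))³ = (16*17)³ = 272³ = 20123648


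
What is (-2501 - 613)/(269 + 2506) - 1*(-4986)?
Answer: 4611012/925 ≈ 4984.9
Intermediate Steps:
(-2501 - 613)/(269 + 2506) - 1*(-4986) = -3114/2775 + 4986 = -3114*1/2775 + 4986 = -1038/925 + 4986 = 4611012/925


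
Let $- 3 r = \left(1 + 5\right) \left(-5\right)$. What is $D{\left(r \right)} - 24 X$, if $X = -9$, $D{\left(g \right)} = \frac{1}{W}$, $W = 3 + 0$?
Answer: $\frac{649}{3} \approx 216.33$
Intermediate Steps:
$W = 3$
$r = 10$ ($r = - \frac{\left(1 + 5\right) \left(-5\right)}{3} = - \frac{6 \left(-5\right)}{3} = \left(- \frac{1}{3}\right) \left(-30\right) = 10$)
$D{\left(g \right)} = \frac{1}{3}$
$D{\left(r \right)} - 24 X = \frac{1}{3} - -216 = \frac{1}{3} + 216 = \frac{649}{3}$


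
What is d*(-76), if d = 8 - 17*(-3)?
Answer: -4484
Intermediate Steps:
d = 59 (d = 8 + 51 = 59)
d*(-76) = 59*(-76) = -4484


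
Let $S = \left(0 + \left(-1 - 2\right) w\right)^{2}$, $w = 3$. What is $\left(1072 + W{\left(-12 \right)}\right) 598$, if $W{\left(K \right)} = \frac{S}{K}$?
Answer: $\frac{1274039}{2} \approx 6.3702 \cdot 10^{5}$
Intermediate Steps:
$S = 81$ ($S = \left(0 + \left(-1 - 2\right) 3\right)^{2} = \left(0 - 9\right)^{2} = \left(-9\right)^{2} = 81$)
$W{\left(K \right)} = \frac{81}{K}$
$\left(1072 + W{\left(-12 \right)}\right) 598 = \left(1072 + \frac{81}{-12}\right) 598 = \left(1072 + 81 \left(- \frac{1}{12}\right)\right) 598 = \left(1072 - \frac{27}{4}\right) 598 = \frac{4261}{4} \cdot 598 = \frac{1274039}{2}$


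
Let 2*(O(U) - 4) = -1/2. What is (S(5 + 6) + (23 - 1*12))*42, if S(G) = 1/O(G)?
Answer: 2366/5 ≈ 473.20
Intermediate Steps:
O(U) = 15/4 (O(U) = 4 + (-1/2)/2 = 4 + (-1*½)/2 = 4 + (½)*(-½) = 4 - ¼ = 15/4)
S(G) = 4/15 (S(G) = 1/(15/4) = 4/15)
(S(5 + 6) + (23 - 1*12))*42 = (4/15 + (23 - 1*12))*42 = (4/15 + (23 - 12))*42 = (4/15 + 11)*42 = (169/15)*42 = 2366/5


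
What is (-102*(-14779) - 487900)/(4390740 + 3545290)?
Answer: 509779/3968015 ≈ 0.12847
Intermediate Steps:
(-102*(-14779) - 487900)/(4390740 + 3545290) = (1507458 - 487900)/7936030 = 1019558*(1/7936030) = 509779/3968015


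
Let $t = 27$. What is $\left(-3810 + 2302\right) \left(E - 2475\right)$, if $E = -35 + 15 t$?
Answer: $3174340$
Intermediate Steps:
$E = 370$ ($E = -35 + 15 \cdot 27 = -35 + 405 = 370$)
$\left(-3810 + 2302\right) \left(E - 2475\right) = \left(-3810 + 2302\right) \left(370 - 2475\right) = \left(-1508\right) \left(-2105\right) = 3174340$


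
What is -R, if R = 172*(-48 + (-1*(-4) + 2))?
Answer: 7224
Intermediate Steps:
R = -7224 (R = 172*(-48 + (4 + 2)) = 172*(-48 + 6) = 172*(-42) = -7224)
-R = -1*(-7224) = 7224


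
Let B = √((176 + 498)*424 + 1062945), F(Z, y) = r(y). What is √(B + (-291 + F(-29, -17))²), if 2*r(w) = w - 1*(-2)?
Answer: √(356409 + 4*√1348721)/2 ≈ 300.44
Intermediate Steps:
r(w) = 1 + w/2 (r(w) = (w - 1*(-2))/2 = (w + 2)/2 = (2 + w)/2 = 1 + w/2)
F(Z, y) = 1 + y/2
B = √1348721 (B = √(674*424 + 1062945) = √(285776 + 1062945) = √1348721 ≈ 1161.3)
√(B + (-291 + F(-29, -17))²) = √(√1348721 + (-291 + (1 + (½)*(-17)))²) = √(√1348721 + (-291 + (1 - 17/2))²) = √(√1348721 + (-291 - 15/2)²) = √(√1348721 + (-597/2)²) = √(√1348721 + 356409/4) = √(356409/4 + √1348721)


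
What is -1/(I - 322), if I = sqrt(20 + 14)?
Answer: 161/51825 + sqrt(34)/103650 ≈ 0.0031629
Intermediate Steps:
I = sqrt(34) ≈ 5.8309
-1/(I - 322) = -1/(sqrt(34) - 322) = -1/(-322 + sqrt(34))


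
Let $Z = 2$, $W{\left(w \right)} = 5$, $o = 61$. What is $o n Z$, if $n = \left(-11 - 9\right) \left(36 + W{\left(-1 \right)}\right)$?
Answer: $-100040$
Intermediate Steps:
$n = -820$ ($n = \left(-11 - 9\right) \left(36 + 5\right) = \left(-20\right) 41 = -820$)
$o n Z = 61 \left(-820\right) 2 = \left(-50020\right) 2 = -100040$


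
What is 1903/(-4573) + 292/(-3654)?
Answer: -4144439/8354871 ≈ -0.49605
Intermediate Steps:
1903/(-4573) + 292/(-3654) = 1903*(-1/4573) + 292*(-1/3654) = -1903/4573 - 146/1827 = -4144439/8354871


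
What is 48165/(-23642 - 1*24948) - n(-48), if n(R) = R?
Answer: 456831/9718 ≈ 47.009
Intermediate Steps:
48165/(-23642 - 1*24948) - n(-48) = 48165/(-23642 - 1*24948) - 1*(-48) = 48165/(-23642 - 24948) + 48 = 48165/(-48590) + 48 = 48165*(-1/48590) + 48 = -9633/9718 + 48 = 456831/9718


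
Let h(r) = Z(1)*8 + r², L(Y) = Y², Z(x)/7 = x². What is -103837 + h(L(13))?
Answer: -75220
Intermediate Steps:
Z(x) = 7*x²
h(r) = 56 + r² (h(r) = (7*1²)*8 + r² = (7*1)*8 + r² = 7*8 + r² = 56 + r²)
-103837 + h(L(13)) = -103837 + (56 + (13²)²) = -103837 + (56 + 169²) = -103837 + (56 + 28561) = -103837 + 28617 = -75220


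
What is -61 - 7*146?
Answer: -1083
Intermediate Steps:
-61 - 7*146 = -61 - 1022 = -1083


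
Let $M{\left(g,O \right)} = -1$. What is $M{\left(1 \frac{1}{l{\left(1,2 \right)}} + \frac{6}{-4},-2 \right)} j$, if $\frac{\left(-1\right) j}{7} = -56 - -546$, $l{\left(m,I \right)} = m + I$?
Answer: $3430$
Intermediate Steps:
$l{\left(m,I \right)} = I + m$
$j = -3430$ ($j = - 7 \left(-56 - -546\right) = - 7 \left(-56 + 546\right) = \left(-7\right) 490 = -3430$)
$M{\left(1 \frac{1}{l{\left(1,2 \right)}} + \frac{6}{-4},-2 \right)} j = \left(-1\right) \left(-3430\right) = 3430$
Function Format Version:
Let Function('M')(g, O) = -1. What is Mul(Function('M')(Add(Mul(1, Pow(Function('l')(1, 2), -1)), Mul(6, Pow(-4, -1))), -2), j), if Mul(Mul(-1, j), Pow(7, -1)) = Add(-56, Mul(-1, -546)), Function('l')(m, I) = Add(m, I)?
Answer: 3430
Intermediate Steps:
Function('l')(m, I) = Add(I, m)
j = -3430 (j = Mul(-7, Add(-56, Mul(-1, -546))) = Mul(-7, Add(-56, 546)) = Mul(-7, 490) = -3430)
Mul(Function('M')(Add(Mul(1, Pow(Function('l')(1, 2), -1)), Mul(6, Pow(-4, -1))), -2), j) = Mul(-1, -3430) = 3430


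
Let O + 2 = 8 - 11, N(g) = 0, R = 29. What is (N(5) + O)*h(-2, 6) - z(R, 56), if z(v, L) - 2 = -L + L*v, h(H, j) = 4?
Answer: -1590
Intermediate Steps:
O = -5 (O = -2 + (8 - 11) = -2 - 3 = -5)
z(v, L) = 2 - L + L*v (z(v, L) = 2 + (-L + L*v) = 2 - L + L*v)
(N(5) + O)*h(-2, 6) - z(R, 56) = (0 - 5)*4 - (2 - 1*56 + 56*29) = -5*4 - (2 - 56 + 1624) = -20 - 1*1570 = -20 - 1570 = -1590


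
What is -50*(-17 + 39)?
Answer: -1100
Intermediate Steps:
-50*(-17 + 39) = -50*22 = -1100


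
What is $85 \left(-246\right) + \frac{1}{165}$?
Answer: $- \frac{3450149}{165} \approx -20910.0$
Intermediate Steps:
$85 \left(-246\right) + \frac{1}{165} = -20910 + \frac{1}{165} = - \frac{3450149}{165}$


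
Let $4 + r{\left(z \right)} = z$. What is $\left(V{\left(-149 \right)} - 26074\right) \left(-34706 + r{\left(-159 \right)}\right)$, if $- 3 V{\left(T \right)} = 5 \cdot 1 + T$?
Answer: $907500594$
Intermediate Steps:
$r{\left(z \right)} = -4 + z$
$V{\left(T \right)} = - \frac{5}{3} - \frac{T}{3}$ ($V{\left(T \right)} = - \frac{5 \cdot 1 + T}{3} = - \frac{5 + T}{3} = - \frac{5}{3} - \frac{T}{3}$)
$\left(V{\left(-149 \right)} - 26074\right) \left(-34706 + r{\left(-159 \right)}\right) = \left(\left(- \frac{5}{3} - - \frac{149}{3}\right) - 26074\right) \left(-34706 - 163\right) = \left(\left(- \frac{5}{3} + \frac{149}{3}\right) - 26074\right) \left(-34706 - 163\right) = \left(48 - 26074\right) \left(-34869\right) = \left(-26026\right) \left(-34869\right) = 907500594$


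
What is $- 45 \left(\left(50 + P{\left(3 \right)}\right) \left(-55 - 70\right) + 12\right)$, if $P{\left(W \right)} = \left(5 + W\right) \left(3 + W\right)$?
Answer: $550710$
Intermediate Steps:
$P{\left(W \right)} = \left(3 + W\right) \left(5 + W\right)$
$- 45 \left(\left(50 + P{\left(3 \right)}\right) \left(-55 - 70\right) + 12\right) = - 45 \left(\left(50 + \left(15 + 3^{2} + 8 \cdot 3\right)\right) \left(-55 - 70\right) + 12\right) = - 45 \left(\left(50 + \left(15 + 9 + 24\right)\right) \left(-125\right) + 12\right) = - 45 \left(\left(50 + 48\right) \left(-125\right) + 12\right) = - 45 \left(98 \left(-125\right) + 12\right) = - 45 \left(-12250 + 12\right) = \left(-45\right) \left(-12238\right) = 550710$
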